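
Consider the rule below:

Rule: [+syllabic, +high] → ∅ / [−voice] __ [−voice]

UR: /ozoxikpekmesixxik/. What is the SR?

ozoxkpekmesxxk

/i/ is a high vowel flanked by voiceless consonants /x/ and /k/, so it deletes.
/i/ is a high vowel flanked by voiceless consonants /s/ and /x/, so it deletes.
/i/ is a high vowel flanked by voiceless consonants /x/ and /k/, so it deletes.
Surface form: [ozoxkpekmesxxk].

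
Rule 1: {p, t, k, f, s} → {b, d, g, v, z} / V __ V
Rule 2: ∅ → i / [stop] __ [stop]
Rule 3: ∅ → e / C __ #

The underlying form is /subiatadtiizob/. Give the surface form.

Rule 1 (intervocalic voicing): /t/ is a voiceless obstruent between vowels /a/ and /a/, so it voices to [d]. /subiatadtiizob/ → subiadadtiizob.
Rule 2 (stop-cluster i-epenthesis): /d/ and /t/ form a stop–stop cluster, so [i] is inserted between them. /subiadadtiizob/ → subiadaditiizob.
Rule 3 (final e-epenthesis): the form ends in the consonant /b/, so [e] is inserted word-finally. /subiadaditiizob/ → subiadaditiizobe.

subiadaditiizobe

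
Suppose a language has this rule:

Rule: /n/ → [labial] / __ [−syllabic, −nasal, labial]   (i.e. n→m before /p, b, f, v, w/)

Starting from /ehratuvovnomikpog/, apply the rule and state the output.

ehratuvovnomikpog

No segment of /ehratuvovnomikpog/ meets the structural description of the rule, so the form surfaces unchanged.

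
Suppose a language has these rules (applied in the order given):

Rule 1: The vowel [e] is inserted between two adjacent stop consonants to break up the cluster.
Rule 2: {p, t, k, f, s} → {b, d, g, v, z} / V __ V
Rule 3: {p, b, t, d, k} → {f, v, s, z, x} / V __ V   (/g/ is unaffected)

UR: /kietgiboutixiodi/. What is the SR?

kiezegivouzixiozi

Rule 1 (stop-cluster e-epenthesis): /t/ and /g/ form a stop–stop cluster, so [e] is inserted between them. /kietgiboutixiodi/ → kietegiboutixiodi.
Rule 2 (intervocalic voicing): /t/ is a voiceless obstruent between vowels /e/ and /e/, so it voices to [d]. /t/ is a voiceless obstruent between vowels /u/ and /i/, so it voices to [d]. /kietegiboutixiodi/ → kiedegiboudixiodi.
Rule 3 (intervocalic spirantization): /d/ is a stop between vowels /e/ and /e/, so it spirantizes to the fricative [z]. /b/ is a stop between vowels /i/ and /o/, so it spirantizes to the fricative [v]. /d/ is a stop between vowels /u/ and /i/, so it spirantizes to the fricative [z]. /d/ is a stop between vowels /o/ and /i/, so it spirantizes to the fricative [z]. /kiedegiboudixiodi/ → kiezegivouzixiozi.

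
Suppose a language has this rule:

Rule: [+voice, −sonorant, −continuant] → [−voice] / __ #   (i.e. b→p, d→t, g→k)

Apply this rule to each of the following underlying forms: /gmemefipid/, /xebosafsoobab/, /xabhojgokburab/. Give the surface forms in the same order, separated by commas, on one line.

/gmemefipid/: /d/ is a voiced stop in word-final position, so it devoices to [t]. → [gmemefipit].
/xebosafsoobab/: /b/ is a voiced stop in word-final position, so it devoices to [p]. → [xebosafsoobap].
/xabhojgokburab/: /b/ is a voiced stop in word-final position, so it devoices to [p]. → [xabhojgokburap].

gmemefipit, xebosafsoobap, xabhojgokburap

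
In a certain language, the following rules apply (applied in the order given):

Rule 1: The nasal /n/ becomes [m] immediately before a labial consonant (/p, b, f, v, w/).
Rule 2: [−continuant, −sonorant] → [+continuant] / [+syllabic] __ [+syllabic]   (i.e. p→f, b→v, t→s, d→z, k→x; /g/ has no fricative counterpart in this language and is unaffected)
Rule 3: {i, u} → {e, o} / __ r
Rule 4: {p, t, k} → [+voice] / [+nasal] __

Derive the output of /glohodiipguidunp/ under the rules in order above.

Rule 1 (nasal place assimilation): /n/ precedes the labial consonant /p/, so it assimilates in place to [m]. /glohodiipguidunp/ → glohodiipguidump.
Rule 2 (intervocalic spirantization): /d/ is a stop between vowels /o/ and /i/, so it spirantizes to the fricative [z]. /d/ is a stop between vowels /i/ and /u/, so it spirantizes to the fricative [z]. /glohodiipguidump/ → glohoziipguizump.
Rule 3 (pre-rhotic lowering): no segment meets the environment; /glohoziipguizump/ is unchanged.
Rule 4 (post-nasal voicing): /p/ is a voiceless stop immediately after the nasal /m/, so it voices to [b]. /glohoziipguizump/ → glohoziipguizumb.

glohoziipguizumb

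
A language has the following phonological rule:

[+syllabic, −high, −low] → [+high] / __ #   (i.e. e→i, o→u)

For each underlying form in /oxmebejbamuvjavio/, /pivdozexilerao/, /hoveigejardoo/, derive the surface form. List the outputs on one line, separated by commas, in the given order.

/oxmebejbamuvjavio/: /o/ is a mid vowel in word-final position, so it raises to [u]. → [oxmebejbamuvjaviu].
/pivdozexilerao/: /o/ is a mid vowel in word-final position, so it raises to [u]. → [pivdozexilerau].
/hoveigejardoo/: /o/ is a mid vowel in word-final position, so it raises to [u]. → [hoveigejardou].

oxmebejbamuvjaviu, pivdozexilerau, hoveigejardou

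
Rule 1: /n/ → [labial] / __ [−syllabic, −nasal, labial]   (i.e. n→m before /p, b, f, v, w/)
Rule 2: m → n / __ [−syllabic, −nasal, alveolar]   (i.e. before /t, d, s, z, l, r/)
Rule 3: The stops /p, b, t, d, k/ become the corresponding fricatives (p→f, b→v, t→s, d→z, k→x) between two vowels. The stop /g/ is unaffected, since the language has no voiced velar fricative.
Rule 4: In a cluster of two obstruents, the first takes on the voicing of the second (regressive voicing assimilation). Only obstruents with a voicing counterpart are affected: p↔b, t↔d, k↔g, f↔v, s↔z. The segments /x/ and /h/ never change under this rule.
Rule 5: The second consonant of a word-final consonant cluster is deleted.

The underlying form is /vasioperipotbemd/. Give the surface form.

vasioferifodben

Rule 1 (nasal place assimilation): no segment meets the environment; /vasioperipotbemd/ is unchanged.
Rule 2 (nasal place assimilation): /m/ precedes the alveolar consonant /d/, so it assimilates in place to [n]. /vasioperipotbemd/ → vasioperipotbend.
Rule 3 (intervocalic spirantization): /p/ is a stop between vowels /o/ and /e/, so it spirantizes to the fricative [f]. /p/ is a stop between vowels /i/ and /o/, so it spirantizes to the fricative [f]. /vasioperipotbend/ → vasioferifotbend.
Rule 4 (regressive voicing assimilation): /t/ precedes the voiced obstruent /b/, so it voices to [d] by assimilation. /vasioferifotbend/ → vasioferifodbend.
Rule 5 (final cluster simplification): /d/ is the second consonant of a word-final cluster /nd/, so it deletes. /vasioferifodbend/ → vasioferifodben.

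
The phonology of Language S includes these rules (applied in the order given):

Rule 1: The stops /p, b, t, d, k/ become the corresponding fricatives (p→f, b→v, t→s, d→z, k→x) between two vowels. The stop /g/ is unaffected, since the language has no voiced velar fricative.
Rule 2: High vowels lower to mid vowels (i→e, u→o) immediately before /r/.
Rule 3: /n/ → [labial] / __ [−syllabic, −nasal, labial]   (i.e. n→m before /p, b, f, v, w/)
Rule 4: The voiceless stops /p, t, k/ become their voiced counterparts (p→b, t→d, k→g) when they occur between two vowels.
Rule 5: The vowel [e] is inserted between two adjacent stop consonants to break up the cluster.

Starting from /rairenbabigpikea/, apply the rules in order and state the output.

Rule 1 (intervocalic spirantization): /b/ is a stop between vowels /a/ and /i/, so it spirantizes to the fricative [v]. /k/ is a stop between vowels /i/ and /e/, so it spirantizes to the fricative [x]. /rairenbabigpikea/ → rairenbavigpixea.
Rule 2 (pre-rhotic lowering): /i/ is a high vowel immediately before /r/, so it lowers to [e]. /rairenbavigpixea/ → raerenbavigpixea.
Rule 3 (nasal place assimilation): /n/ precedes the labial consonant /b/, so it assimilates in place to [m]. /raerenbavigpixea/ → raerembavigpixea.
Rule 4 (intervocalic voicing): no segment meets the environment; /raerembavigpixea/ is unchanged.
Rule 5 (stop-cluster e-epenthesis): /g/ and /p/ form a stop–stop cluster, so [e] is inserted between them. /raerembavigpixea/ → raerembavigepixea.

raerembavigepixea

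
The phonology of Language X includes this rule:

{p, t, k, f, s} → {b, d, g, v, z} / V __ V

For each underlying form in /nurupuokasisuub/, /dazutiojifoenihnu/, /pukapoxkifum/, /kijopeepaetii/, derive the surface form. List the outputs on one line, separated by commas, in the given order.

nurubuogazizuub, dazudiojivoenihnu, pugaboxkivum, kijobeebaedii

/nurupuokasisuub/: /p/ is a voiceless obstruent between vowels /u/ and /u/, so it voices to [b]. /k/ is a voiceless obstruent between vowels /o/ and /a/, so it voices to [g]. /s/ is a voiceless obstruent between vowels /a/ and /i/, so it voices to [z]. /s/ is a voiceless obstruent between vowels /i/ and /u/, so it voices to [z]. → [nurubuogazizuub].
/dazutiojifoenihnu/: /t/ is a voiceless obstruent between vowels /u/ and /i/, so it voices to [d]. /f/ is a voiceless obstruent between vowels /i/ and /o/, so it voices to [v]. → [dazudiojivoenihnu].
/pukapoxkifum/: /k/ is a voiceless obstruent between vowels /u/ and /a/, so it voices to [g]. /p/ is a voiceless obstruent between vowels /a/ and /o/, so it voices to [b]. /f/ is a voiceless obstruent between vowels /i/ and /u/, so it voices to [v]. → [pugaboxkivum].
/kijopeepaetii/: /p/ is a voiceless obstruent between vowels /o/ and /e/, so it voices to [b]. /p/ is a voiceless obstruent between vowels /e/ and /a/, so it voices to [b]. /t/ is a voiceless obstruent between vowels /e/ and /i/, so it voices to [d]. → [kijobeebaedii].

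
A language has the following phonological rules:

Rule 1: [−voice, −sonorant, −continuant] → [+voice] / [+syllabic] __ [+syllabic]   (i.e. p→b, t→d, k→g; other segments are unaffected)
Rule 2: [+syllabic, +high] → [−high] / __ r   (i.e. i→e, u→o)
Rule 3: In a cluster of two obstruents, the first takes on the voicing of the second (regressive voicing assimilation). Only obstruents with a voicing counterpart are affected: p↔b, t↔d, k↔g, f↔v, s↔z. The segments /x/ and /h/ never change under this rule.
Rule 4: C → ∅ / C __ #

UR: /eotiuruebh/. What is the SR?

eodioruep

Rule 1 (intervocalic voicing): /t/ is a voiceless stop between vowels /o/ and /i/, so it voices to [d]. /eotiuruebh/ → eodiuruebh.
Rule 2 (pre-rhotic lowering): /u/ is a high vowel immediately before /r/, so it lowers to [o]. /eodiuruebh/ → eodioruebh.
Rule 3 (regressive voicing assimilation): /b/ precedes the voiceless obstruent /h/, so it devoices to [p] by assimilation. /eodioruebh/ → eodiorueph.
Rule 4 (final cluster simplification): /h/ is the second consonant of a word-final cluster /ph/, so it deletes. /eodiorueph/ → eodioruep.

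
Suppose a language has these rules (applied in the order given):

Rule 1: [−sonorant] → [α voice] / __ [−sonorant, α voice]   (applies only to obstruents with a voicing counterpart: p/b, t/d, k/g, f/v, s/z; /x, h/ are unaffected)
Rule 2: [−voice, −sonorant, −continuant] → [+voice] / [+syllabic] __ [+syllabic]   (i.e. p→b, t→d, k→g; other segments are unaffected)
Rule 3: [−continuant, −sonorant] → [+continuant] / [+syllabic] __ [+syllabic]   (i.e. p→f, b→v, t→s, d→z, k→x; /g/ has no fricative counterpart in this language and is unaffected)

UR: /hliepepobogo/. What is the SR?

hlievevovogo

Rule 1 (regressive voicing assimilation): no segment meets the environment; /hliepepobogo/ is unchanged.
Rule 2 (intervocalic voicing): /p/ is a voiceless stop between vowels /e/ and /e/, so it voices to [b]. /p/ is a voiceless stop between vowels /e/ and /o/, so it voices to [b]. /hliepepobogo/ → hliebebobogo.
Rule 3 (intervocalic spirantization): /b/ is a stop between vowels /e/ and /e/, so it spirantizes to the fricative [v]. /b/ is a stop between vowels /e/ and /o/, so it spirantizes to the fricative [v]. /b/ is a stop between vowels /o/ and /o/, so it spirantizes to the fricative [v]. /hliebebobogo/ → hlievevovogo.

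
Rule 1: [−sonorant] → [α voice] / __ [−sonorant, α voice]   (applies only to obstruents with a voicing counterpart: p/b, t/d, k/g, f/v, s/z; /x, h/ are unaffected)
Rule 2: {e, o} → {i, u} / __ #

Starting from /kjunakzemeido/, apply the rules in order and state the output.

Rule 1 (regressive voicing assimilation): /k/ precedes the voiced obstruent /z/, so it voices to [g] by assimilation. /kjunakzemeido/ → kjunagzemeido.
Rule 2 (final vowel raising): /o/ is a mid vowel in word-final position, so it raises to [u]. /kjunagzemeido/ → kjunagzemeidu.

kjunagzemeidu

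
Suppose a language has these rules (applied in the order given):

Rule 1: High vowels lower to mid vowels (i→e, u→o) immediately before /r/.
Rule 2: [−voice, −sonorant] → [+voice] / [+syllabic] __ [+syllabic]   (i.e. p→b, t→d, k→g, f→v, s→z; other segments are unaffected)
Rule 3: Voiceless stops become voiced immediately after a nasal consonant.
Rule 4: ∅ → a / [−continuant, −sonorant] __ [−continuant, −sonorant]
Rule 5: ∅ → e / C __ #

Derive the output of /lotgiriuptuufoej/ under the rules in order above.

Rule 1 (pre-rhotic lowering): /i/ is a high vowel immediately before /r/, so it lowers to [e]. /lotgiriuptuufoej/ → lotgeriuptuufoej.
Rule 2 (intervocalic voicing): /f/ is a voiceless obstruent between vowels /u/ and /o/, so it voices to [v]. /lotgeriuptuufoej/ → lotgeriuptuuvoej.
Rule 3 (post-nasal voicing): no segment meets the environment; /lotgeriuptuuvoej/ is unchanged.
Rule 4 (stop-cluster a-epenthesis): /t/ and /g/ form a stop–stop cluster, so [a] is inserted between them. /p/ and /t/ form a stop–stop cluster, so [a] is inserted between them. /lotgeriuptuuvoej/ → lotageriupatuuvoej.
Rule 5 (final e-epenthesis): the form ends in the consonant /j/, so [e] is inserted word-finally. /lotageriupatuuvoej/ → lotageriupatuuvoeje.

lotageriupatuuvoeje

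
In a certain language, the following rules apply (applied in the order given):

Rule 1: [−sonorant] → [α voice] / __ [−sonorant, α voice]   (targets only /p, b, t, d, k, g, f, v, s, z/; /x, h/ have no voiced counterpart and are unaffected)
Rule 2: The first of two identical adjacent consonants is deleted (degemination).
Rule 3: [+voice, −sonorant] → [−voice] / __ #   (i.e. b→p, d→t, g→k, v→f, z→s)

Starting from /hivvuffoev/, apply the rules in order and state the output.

Rule 1 (regressive voicing assimilation): no segment meets the environment; /hivvuffoev/ is unchanged.
Rule 2 (degemination): /vv/ is a geminate; the first /v/ deletes. /ff/ is a geminate; the first /f/ deletes. /hivvuffoev/ → hivufoev.
Rule 3 (final devoicing): /v/ is a voiced obstruent in word-final position, so it devoices to [f]. /hivufoev/ → hivufoef.

hivufoef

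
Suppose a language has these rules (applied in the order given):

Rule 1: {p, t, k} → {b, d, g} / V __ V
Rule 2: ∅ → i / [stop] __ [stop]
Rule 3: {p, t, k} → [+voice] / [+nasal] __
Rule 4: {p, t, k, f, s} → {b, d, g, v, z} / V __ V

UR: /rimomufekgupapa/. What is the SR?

rimomuvegigubaba

Rule 1 (intervocalic voicing): /p/ is a voiceless stop between vowels /u/ and /a/, so it voices to [b]. /p/ is a voiceless stop between vowels /a/ and /a/, so it voices to [b]. /rimomufekgupapa/ → rimomufekgubaba.
Rule 2 (stop-cluster i-epenthesis): /k/ and /g/ form a stop–stop cluster, so [i] is inserted between them. /rimomufekgubaba/ → rimomufekigubaba.
Rule 3 (post-nasal voicing): no segment meets the environment; /rimomufekigubaba/ is unchanged.
Rule 4 (intervocalic voicing): /f/ is a voiceless obstruent between vowels /u/ and /e/, so it voices to [v]. /k/ is a voiceless obstruent between vowels /e/ and /i/, so it voices to [g]. /rimomufekigubaba/ → rimomuvegigubaba.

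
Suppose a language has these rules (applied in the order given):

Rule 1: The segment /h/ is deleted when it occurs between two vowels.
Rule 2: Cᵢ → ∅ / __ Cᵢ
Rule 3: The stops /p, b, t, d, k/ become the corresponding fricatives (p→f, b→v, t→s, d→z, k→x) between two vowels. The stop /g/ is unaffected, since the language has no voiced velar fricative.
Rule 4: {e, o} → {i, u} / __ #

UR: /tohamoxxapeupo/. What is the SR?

Rule 1 (intervocalic h-deletion): /h/ occurs between vowels /o/ and /a/, so it deletes. /tohamoxxapeupo/ → toamoxxapeupo.
Rule 2 (degemination): /xx/ is a geminate; the first /x/ deletes. /toamoxxapeupo/ → toamoxapeupo.
Rule 3 (intervocalic spirantization): /p/ is a stop between vowels /a/ and /e/, so it spirantizes to the fricative [f]. /p/ is a stop between vowels /u/ and /o/, so it spirantizes to the fricative [f]. /toamoxapeupo/ → toamoxafeufo.
Rule 4 (final vowel raising): /o/ is a mid vowel in word-final position, so it raises to [u]. /toamoxafeufo/ → toamoxafeufu.

toamoxafeufu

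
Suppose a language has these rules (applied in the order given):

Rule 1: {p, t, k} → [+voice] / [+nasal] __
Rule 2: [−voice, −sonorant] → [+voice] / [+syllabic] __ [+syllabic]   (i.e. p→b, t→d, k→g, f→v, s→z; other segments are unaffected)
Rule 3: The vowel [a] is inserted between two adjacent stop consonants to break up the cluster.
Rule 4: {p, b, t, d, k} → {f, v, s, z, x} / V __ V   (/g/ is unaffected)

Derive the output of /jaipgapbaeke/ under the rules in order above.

jaifagafavaege

Rule 1 (post-nasal voicing): no segment meets the environment; /jaipgapbaeke/ is unchanged.
Rule 2 (intervocalic voicing): /k/ is a voiceless obstruent between vowels /e/ and /e/, so it voices to [g]. /jaipgapbaeke/ → jaipgapbaege.
Rule 3 (stop-cluster a-epenthesis): /p/ and /g/ form a stop–stop cluster, so [a] is inserted between them. /p/ and /b/ form a stop–stop cluster, so [a] is inserted between them. /jaipgapbaege/ → jaipagapabaege.
Rule 4 (intervocalic spirantization): /p/ is a stop between vowels /i/ and /a/, so it spirantizes to the fricative [f]. /p/ is a stop between vowels /a/ and /a/, so it spirantizes to the fricative [f]. /b/ is a stop between vowels /a/ and /a/, so it spirantizes to the fricative [v]. /jaipagapabaege/ → jaifagafavaege.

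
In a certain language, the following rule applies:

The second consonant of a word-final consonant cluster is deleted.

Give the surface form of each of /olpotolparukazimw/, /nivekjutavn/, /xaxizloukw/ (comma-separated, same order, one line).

olpotolparukazim, nivekjutav, xaxizlouk

/olpotolparukazimw/: /w/ is the second consonant of a word-final cluster /mw/, so it deletes. → [olpotolparukazim].
/nivekjutavn/: /n/ is the second consonant of a word-final cluster /vn/, so it deletes. → [nivekjutav].
/xaxizloukw/: /w/ is the second consonant of a word-final cluster /kw/, so it deletes. → [xaxizlouk].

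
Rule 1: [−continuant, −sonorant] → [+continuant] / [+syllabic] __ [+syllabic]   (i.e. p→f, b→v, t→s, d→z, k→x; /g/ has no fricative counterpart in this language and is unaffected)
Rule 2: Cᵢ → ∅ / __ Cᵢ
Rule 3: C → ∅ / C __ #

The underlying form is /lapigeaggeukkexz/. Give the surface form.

Rule 1 (intervocalic spirantization): /p/ is a stop between vowels /a/ and /i/, so it spirantizes to the fricative [f]. /lapigeaggeukkexz/ → lafigeaggeukkexz.
Rule 2 (degemination): /gg/ is a geminate; the first /g/ deletes. /kk/ is a geminate; the first /k/ deletes. /lafigeaggeukkexz/ → lafigeageukexz.
Rule 3 (final cluster simplification): /z/ is the second consonant of a word-final cluster /xz/, so it deletes. /lafigeageukexz/ → lafigeageukex.

lafigeageukex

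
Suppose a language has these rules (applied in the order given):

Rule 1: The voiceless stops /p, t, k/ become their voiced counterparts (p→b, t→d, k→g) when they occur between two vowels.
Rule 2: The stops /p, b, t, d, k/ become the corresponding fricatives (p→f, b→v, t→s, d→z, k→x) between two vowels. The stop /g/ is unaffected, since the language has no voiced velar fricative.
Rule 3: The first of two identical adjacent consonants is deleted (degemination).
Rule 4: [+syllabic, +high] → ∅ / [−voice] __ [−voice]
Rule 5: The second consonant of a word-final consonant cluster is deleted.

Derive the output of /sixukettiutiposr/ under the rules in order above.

sxugetiuzivos

Rule 1 (intervocalic voicing): /k/ is a voiceless stop between vowels /u/ and /e/, so it voices to [g]. /t/ is a voiceless stop between vowels /u/ and /i/, so it voices to [d]. /p/ is a voiceless stop between vowels /i/ and /o/, so it voices to [b]. /sixukettiutiposr/ → sixugettiudibosr.
Rule 2 (intervocalic spirantization): /d/ is a stop between vowels /u/ and /i/, so it spirantizes to the fricative [z]. /b/ is a stop between vowels /i/ and /o/, so it spirantizes to the fricative [v]. /sixugettiudibosr/ → sixugettiuzivosr.
Rule 3 (degemination): /tt/ is a geminate; the first /t/ deletes. /sixugettiuzivosr/ → sixugetiuzivosr.
Rule 4 (high vowel syncope): /i/ is a high vowel flanked by voiceless consonants /s/ and /x/, so it deletes. /sixugetiuzivosr/ → sxugetiuzivosr.
Rule 5 (final cluster simplification): /r/ is the second consonant of a word-final cluster /sr/, so it deletes. /sxugetiuzivosr/ → sxugetiuzivos.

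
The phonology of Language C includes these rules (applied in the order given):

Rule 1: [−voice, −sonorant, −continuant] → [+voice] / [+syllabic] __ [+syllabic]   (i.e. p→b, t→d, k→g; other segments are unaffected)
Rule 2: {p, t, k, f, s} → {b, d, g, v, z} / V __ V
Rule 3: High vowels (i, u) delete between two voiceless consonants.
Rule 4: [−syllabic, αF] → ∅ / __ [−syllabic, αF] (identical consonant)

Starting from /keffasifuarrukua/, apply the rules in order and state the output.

kefazivuarugua

Rule 1 (intervocalic voicing): /k/ is a voiceless stop between vowels /u/ and /u/, so it voices to [g]. /keffasifuarrukua/ → keffasifuarrugua.
Rule 2 (intervocalic voicing): /s/ is a voiceless obstruent between vowels /a/ and /i/, so it voices to [z]. /f/ is a voiceless obstruent between vowels /i/ and /u/, so it voices to [v]. /keffasifuarrugua/ → keffazivuarrugua.
Rule 3 (high vowel syncope): no segment meets the environment; /keffazivuarrugua/ is unchanged.
Rule 4 (degemination): /ff/ is a geminate; the first /f/ deletes. /rr/ is a geminate; the first /r/ deletes. /keffazivuarrugua/ → kefazivuarugua.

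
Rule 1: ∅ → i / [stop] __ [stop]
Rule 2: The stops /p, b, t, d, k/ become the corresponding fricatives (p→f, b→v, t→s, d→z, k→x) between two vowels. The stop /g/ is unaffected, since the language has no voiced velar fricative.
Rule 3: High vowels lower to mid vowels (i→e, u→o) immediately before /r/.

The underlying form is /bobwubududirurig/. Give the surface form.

bobwuvuzuzerorig

Rule 1 (stop-cluster i-epenthesis): no segment meets the environment; /bobwubududirurig/ is unchanged.
Rule 2 (intervocalic spirantization): /b/ is a stop between vowels /u/ and /u/, so it spirantizes to the fricative [v]. /d/ is a stop between vowels /u/ and /u/, so it spirantizes to the fricative [z]. /d/ is a stop between vowels /u/ and /i/, so it spirantizes to the fricative [z]. /bobwubududirurig/ → bobwuvuzuzirurig.
Rule 3 (pre-rhotic lowering): /i/ is a high vowel immediately before /r/, so it lowers to [e]. /u/ is a high vowel immediately before /r/, so it lowers to [o]. /bobwuvuzuzirurig/ → bobwuvuzuzerorig.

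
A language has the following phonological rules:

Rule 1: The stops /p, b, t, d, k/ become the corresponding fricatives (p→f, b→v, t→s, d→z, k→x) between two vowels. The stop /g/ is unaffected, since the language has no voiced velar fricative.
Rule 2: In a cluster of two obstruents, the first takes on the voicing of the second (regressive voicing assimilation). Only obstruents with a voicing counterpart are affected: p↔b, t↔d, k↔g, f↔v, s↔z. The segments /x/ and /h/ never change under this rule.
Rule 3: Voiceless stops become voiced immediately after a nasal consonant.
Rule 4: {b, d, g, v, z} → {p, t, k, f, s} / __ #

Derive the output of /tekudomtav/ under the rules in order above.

Rule 1 (intervocalic spirantization): /k/ is a stop between vowels /e/ and /u/, so it spirantizes to the fricative [x]. /d/ is a stop between vowels /u/ and /o/, so it spirantizes to the fricative [z]. /tekudomtav/ → texuzomtav.
Rule 2 (regressive voicing assimilation): no segment meets the environment; /texuzomtav/ is unchanged.
Rule 3 (post-nasal voicing): /t/ is a voiceless stop immediately after the nasal /m/, so it voices to [d]. /texuzomtav/ → texuzomdav.
Rule 4 (final devoicing): /v/ is a voiced obstruent in word-final position, so it devoices to [f]. /texuzomdav/ → texuzomdaf.

texuzomdaf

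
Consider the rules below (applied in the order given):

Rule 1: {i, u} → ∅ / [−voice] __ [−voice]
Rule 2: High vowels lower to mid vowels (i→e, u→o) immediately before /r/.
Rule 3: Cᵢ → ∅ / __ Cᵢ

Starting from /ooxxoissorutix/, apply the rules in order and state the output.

Rule 1 (high vowel syncope): /i/ is a high vowel flanked by voiceless consonants /t/ and /x/, so it deletes. /ooxxoissorutix/ → ooxxoissorutx.
Rule 2 (pre-rhotic lowering): no segment meets the environment; /ooxxoissorutx/ is unchanged.
Rule 3 (degemination): /xx/ is a geminate; the first /x/ deletes. /ss/ is a geminate; the first /s/ deletes. /ooxxoissorutx/ → ooxoisorutx.

ooxoisorutx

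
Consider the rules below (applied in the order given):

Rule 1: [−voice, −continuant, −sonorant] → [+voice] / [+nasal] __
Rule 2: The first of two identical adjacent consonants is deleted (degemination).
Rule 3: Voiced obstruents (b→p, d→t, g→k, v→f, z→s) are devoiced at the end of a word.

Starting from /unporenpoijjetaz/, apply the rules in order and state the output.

unborenboijetas

Rule 1 (post-nasal voicing): /p/ is a voiceless stop immediately after the nasal /n/, so it voices to [b]. /p/ is a voiceless stop immediately after the nasal /n/, so it voices to [b]. /unporenpoijjetaz/ → unborenboijjetaz.
Rule 2 (degemination): /jj/ is a geminate; the first /j/ deletes. /unborenboijjetaz/ → unborenboijetaz.
Rule 3 (final devoicing): /z/ is a voiced obstruent in word-final position, so it devoices to [s]. /unborenboijetaz/ → unborenboijetas.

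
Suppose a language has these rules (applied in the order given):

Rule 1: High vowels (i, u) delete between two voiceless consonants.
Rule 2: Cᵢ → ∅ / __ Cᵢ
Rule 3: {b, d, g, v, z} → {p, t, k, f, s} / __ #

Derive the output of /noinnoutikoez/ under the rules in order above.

Rule 1 (high vowel syncope): /i/ is a high vowel flanked by voiceless consonants /t/ and /k/, so it deletes. /noinnoutikoez/ → noinnoutkoez.
Rule 2 (degemination): /nn/ is a geminate; the first /n/ deletes. /noinnoutkoez/ → noinoutkoez.
Rule 3 (final devoicing): /z/ is a voiced obstruent in word-final position, so it devoices to [s]. /noinoutkoez/ → noinoutkoes.

noinoutkoes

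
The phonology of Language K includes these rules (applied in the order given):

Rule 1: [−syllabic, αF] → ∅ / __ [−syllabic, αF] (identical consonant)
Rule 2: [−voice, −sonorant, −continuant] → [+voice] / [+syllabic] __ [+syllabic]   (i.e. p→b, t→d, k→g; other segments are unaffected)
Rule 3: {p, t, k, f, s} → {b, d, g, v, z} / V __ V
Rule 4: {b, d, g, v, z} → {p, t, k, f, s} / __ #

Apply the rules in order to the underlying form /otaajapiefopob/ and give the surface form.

odaajabievobop

Rule 1 (degemination): no segment meets the environment; /otaajapiefopob/ is unchanged.
Rule 2 (intervocalic voicing): /t/ is a voiceless stop between vowels /o/ and /a/, so it voices to [d]. /p/ is a voiceless stop between vowels /a/ and /i/, so it voices to [b]. /p/ is a voiceless stop between vowels /o/ and /o/, so it voices to [b]. /otaajapiefopob/ → odaajabiefobob.
Rule 3 (intervocalic voicing): /f/ is a voiceless obstruent between vowels /e/ and /o/, so it voices to [v]. /odaajabiefobob/ → odaajabievobob.
Rule 4 (final devoicing): /b/ is a voiced obstruent in word-final position, so it devoices to [p]. /odaajabievobob/ → odaajabievobop.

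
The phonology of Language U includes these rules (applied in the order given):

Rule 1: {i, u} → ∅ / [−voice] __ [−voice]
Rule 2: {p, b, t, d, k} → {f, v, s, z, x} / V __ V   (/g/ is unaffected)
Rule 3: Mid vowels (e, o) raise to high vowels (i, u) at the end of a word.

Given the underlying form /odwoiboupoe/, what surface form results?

Rule 1 (high vowel syncope): no segment meets the environment; /odwoiboupoe/ is unchanged.
Rule 2 (intervocalic spirantization): /b/ is a stop between vowels /i/ and /o/, so it spirantizes to the fricative [v]. /p/ is a stop between vowels /u/ and /o/, so it spirantizes to the fricative [f]. /odwoiboupoe/ → odwoivoufoe.
Rule 3 (final vowel raising): /e/ is a mid vowel in word-final position, so it raises to [i]. /odwoivoufoe/ → odwoivoufoi.

odwoivoufoi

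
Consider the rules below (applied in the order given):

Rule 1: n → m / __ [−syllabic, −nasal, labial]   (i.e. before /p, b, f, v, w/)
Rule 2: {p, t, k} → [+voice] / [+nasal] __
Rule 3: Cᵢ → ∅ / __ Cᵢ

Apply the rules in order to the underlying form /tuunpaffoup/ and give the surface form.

tuumbafoup

Rule 1 (nasal place assimilation): /n/ precedes the labial consonant /p/, so it assimilates in place to [m]. /tuunpaffoup/ → tuumpaffoup.
Rule 2 (post-nasal voicing): /p/ is a voiceless stop immediately after the nasal /m/, so it voices to [b]. /tuumpaffoup/ → tuumbaffoup.
Rule 3 (degemination): /ff/ is a geminate; the first /f/ deletes. /tuumbaffoup/ → tuumbafoup.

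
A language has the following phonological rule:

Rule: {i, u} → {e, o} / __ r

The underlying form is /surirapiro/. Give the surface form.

/u/ is a high vowel immediately before /r/, so it lowers to [o].
/i/ is a high vowel immediately before /r/, so it lowers to [e].
/i/ is a high vowel immediately before /r/, so it lowers to [e].
Surface form: [sorerapero].

sorerapero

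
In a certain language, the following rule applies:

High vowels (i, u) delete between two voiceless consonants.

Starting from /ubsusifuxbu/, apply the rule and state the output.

ubssfxbu

/u/ is a high vowel flanked by voiceless consonants /s/ and /s/, so it deletes.
/i/ is a high vowel flanked by voiceless consonants /s/ and /f/, so it deletes.
/u/ is a high vowel flanked by voiceless consonants /f/ and /x/, so it deletes.
Surface form: [ubssfxbu].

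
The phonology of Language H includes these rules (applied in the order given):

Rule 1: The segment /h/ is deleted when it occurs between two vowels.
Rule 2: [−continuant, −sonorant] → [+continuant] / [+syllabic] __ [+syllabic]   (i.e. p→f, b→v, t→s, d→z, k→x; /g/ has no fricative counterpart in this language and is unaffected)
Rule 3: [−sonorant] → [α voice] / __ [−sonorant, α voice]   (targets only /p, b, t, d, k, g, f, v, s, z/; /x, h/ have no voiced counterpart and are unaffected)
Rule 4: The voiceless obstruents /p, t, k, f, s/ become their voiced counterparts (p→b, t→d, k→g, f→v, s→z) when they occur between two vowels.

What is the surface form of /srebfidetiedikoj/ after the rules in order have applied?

Rule 1 (intervocalic h-deletion): no segment meets the environment; /srebfidetiedikoj/ is unchanged.
Rule 2 (intervocalic spirantization): /d/ is a stop between vowels /i/ and /e/, so it spirantizes to the fricative [z]. /t/ is a stop between vowels /e/ and /i/, so it spirantizes to the fricative [s]. /d/ is a stop between vowels /e/ and /i/, so it spirantizes to the fricative [z]. /k/ is a stop between vowels /i/ and /o/, so it spirantizes to the fricative [x]. /srebfidetiedikoj/ → srebfizesiezixoj.
Rule 3 (regressive voicing assimilation): /b/ precedes the voiceless obstruent /f/, so it devoices to [p] by assimilation. /srebfizesiezixoj/ → srepfizesiezixoj.
Rule 4 (intervocalic voicing): /s/ is a voiceless obstruent between vowels /e/ and /i/, so it voices to [z]. /srepfizesiezixoj/ → srepfizeziezixoj.

srepfizeziezixoj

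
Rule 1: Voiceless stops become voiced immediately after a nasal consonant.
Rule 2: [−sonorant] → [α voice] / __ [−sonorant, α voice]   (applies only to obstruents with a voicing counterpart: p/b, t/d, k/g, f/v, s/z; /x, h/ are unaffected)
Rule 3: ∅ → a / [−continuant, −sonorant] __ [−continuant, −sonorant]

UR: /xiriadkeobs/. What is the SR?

Rule 1 (post-nasal voicing): no segment meets the environment; /xiriadkeobs/ is unchanged.
Rule 2 (regressive voicing assimilation): /d/ precedes the voiceless obstruent /k/, so it devoices to [t] by assimilation. /b/ precedes the voiceless obstruent /s/, so it devoices to [p] by assimilation. /xiriadkeobs/ → xiriatkeops.
Rule 3 (stop-cluster a-epenthesis): /t/ and /k/ form a stop–stop cluster, so [a] is inserted between them. /xiriatkeops/ → xiriatakeops.

xiriatakeops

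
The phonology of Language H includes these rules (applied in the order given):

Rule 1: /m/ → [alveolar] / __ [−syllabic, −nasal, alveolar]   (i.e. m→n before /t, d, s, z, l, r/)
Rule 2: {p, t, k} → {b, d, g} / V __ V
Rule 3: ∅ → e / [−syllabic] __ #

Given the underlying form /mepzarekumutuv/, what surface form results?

Rule 1 (nasal place assimilation): no segment meets the environment; /mepzarekumutuv/ is unchanged.
Rule 2 (intervocalic voicing): /k/ is a voiceless stop between vowels /e/ and /u/, so it voices to [g]. /t/ is a voiceless stop between vowels /u/ and /u/, so it voices to [d]. /mepzarekumutuv/ → mepzaregumuduv.
Rule 3 (final e-epenthesis): the form ends in the consonant /v/, so [e] is inserted word-finally. /mepzaregumuduv/ → mepzaregumuduve.

mepzaregumuduve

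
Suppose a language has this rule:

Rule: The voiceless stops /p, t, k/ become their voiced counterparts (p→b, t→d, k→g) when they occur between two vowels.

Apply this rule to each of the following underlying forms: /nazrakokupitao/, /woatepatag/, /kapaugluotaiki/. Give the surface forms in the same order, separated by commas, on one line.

nazragogubidao, woadebadag, kabaugluodaigi

/nazrakokupitao/: /k/ is a voiceless stop between vowels /a/ and /o/, so it voices to [g]. /k/ is a voiceless stop between vowels /o/ and /u/, so it voices to [g]. /p/ is a voiceless stop between vowels /u/ and /i/, so it voices to [b]. /t/ is a voiceless stop between vowels /i/ and /a/, so it voices to [d]. → [nazragogubidao].
/woatepatag/: /t/ is a voiceless stop between vowels /a/ and /e/, so it voices to [d]. /p/ is a voiceless stop between vowels /e/ and /a/, so it voices to [b]. /t/ is a voiceless stop between vowels /a/ and /a/, so it voices to [d]. → [woadebadag].
/kapaugluotaiki/: /p/ is a voiceless stop between vowels /a/ and /a/, so it voices to [b]. /t/ is a voiceless stop between vowels /o/ and /a/, so it voices to [d]. /k/ is a voiceless stop between vowels /i/ and /i/, so it voices to [g]. → [kabaugluodaigi].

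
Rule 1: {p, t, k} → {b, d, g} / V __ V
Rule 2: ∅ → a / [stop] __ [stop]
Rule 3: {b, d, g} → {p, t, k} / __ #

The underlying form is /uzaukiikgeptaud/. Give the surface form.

uzaugiikagepataut

Rule 1 (intervocalic voicing): /k/ is a voiceless stop between vowels /u/ and /i/, so it voices to [g]. /uzaukiikgeptaud/ → uzaugiikgeptaud.
Rule 2 (stop-cluster a-epenthesis): /k/ and /g/ form a stop–stop cluster, so [a] is inserted between them. /p/ and /t/ form a stop–stop cluster, so [a] is inserted between them. /uzaugiikgeptaud/ → uzaugiikagepataud.
Rule 3 (final devoicing): /d/ is a voiced stop in word-final position, so it devoices to [t]. /uzaugiikagepataud/ → uzaugiikagepataut.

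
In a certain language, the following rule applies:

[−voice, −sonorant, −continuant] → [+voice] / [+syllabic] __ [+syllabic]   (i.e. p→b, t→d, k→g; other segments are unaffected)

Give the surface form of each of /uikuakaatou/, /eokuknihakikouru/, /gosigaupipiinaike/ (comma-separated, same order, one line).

/uikuakaatou/: /k/ is a voiceless stop between vowels /i/ and /u/, so it voices to [g]. /k/ is a voiceless stop between vowels /a/ and /a/, so it voices to [g]. /t/ is a voiceless stop between vowels /a/ and /o/, so it voices to [d]. → [uiguagaadou].
/eokuknihakikouru/: /k/ is a voiceless stop between vowels /o/ and /u/, so it voices to [g]. /k/ is a voiceless stop between vowels /a/ and /i/, so it voices to [g]. /k/ is a voiceless stop between vowels /i/ and /o/, so it voices to [g]. → [eoguknihagigouru].
/gosigaupipiinaike/: /p/ is a voiceless stop between vowels /u/ and /i/, so it voices to [b]. /p/ is a voiceless stop between vowels /i/ and /i/, so it voices to [b]. /k/ is a voiceless stop between vowels /i/ and /e/, so it voices to [g]. → [gosigaubibiinaige].

uiguagaadou, eoguknihagigouru, gosigaubibiinaige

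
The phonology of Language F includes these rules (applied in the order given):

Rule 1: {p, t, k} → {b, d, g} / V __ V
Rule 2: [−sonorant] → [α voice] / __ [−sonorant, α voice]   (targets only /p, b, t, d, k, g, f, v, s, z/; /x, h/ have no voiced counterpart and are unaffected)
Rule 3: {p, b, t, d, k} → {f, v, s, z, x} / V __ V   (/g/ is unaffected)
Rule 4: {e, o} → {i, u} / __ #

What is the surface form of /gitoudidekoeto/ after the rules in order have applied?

gizouzizegoezu

Rule 1 (intervocalic voicing): /t/ is a voiceless stop between vowels /i/ and /o/, so it voices to [d]. /k/ is a voiceless stop between vowels /e/ and /o/, so it voices to [g]. /t/ is a voiceless stop between vowels /e/ and /o/, so it voices to [d]. /gitoudidekoeto/ → gidoudidegoedo.
Rule 2 (regressive voicing assimilation): no segment meets the environment; /gidoudidegoedo/ is unchanged.
Rule 3 (intervocalic spirantization): /d/ is a stop between vowels /i/ and /o/, so it spirantizes to the fricative [z]. /d/ is a stop between vowels /u/ and /i/, so it spirantizes to the fricative [z]. /d/ is a stop between vowels /i/ and /e/, so it spirantizes to the fricative [z]. /d/ is a stop between vowels /e/ and /o/, so it spirantizes to the fricative [z]. /gidoudidegoedo/ → gizouzizegoezo.
Rule 4 (final vowel raising): /o/ is a mid vowel in word-final position, so it raises to [u]. /gizouzizegoezo/ → gizouzizegoezu.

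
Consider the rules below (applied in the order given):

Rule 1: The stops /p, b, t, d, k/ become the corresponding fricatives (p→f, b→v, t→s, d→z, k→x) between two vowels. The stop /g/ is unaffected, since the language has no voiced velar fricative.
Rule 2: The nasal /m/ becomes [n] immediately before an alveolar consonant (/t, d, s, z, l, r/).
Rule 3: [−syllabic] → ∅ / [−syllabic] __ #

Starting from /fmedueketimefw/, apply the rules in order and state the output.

fmezuexesimef

Rule 1 (intervocalic spirantization): /d/ is a stop between vowels /e/ and /u/, so it spirantizes to the fricative [z]. /k/ is a stop between vowels /e/ and /e/, so it spirantizes to the fricative [x]. /t/ is a stop between vowels /e/ and /i/, so it spirantizes to the fricative [s]. /fmedueketimefw/ → fmezuexesimefw.
Rule 2 (nasal place assimilation): no segment meets the environment; /fmezuexesimefw/ is unchanged.
Rule 3 (final cluster simplification): /w/ is the second consonant of a word-final cluster /fw/, so it deletes. /fmezuexesimefw/ → fmezuexesimef.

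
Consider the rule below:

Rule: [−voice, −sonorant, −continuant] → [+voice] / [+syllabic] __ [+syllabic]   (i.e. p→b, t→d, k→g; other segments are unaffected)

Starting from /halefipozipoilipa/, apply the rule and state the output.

halefiboziboiliba

/p/ is a voiceless stop between vowels /i/ and /o/, so it voices to [b].
/p/ is a voiceless stop between vowels /i/ and /o/, so it voices to [b].
/p/ is a voiceless stop between vowels /i/ and /a/, so it voices to [b].
Surface form: [halefiboziboiliba].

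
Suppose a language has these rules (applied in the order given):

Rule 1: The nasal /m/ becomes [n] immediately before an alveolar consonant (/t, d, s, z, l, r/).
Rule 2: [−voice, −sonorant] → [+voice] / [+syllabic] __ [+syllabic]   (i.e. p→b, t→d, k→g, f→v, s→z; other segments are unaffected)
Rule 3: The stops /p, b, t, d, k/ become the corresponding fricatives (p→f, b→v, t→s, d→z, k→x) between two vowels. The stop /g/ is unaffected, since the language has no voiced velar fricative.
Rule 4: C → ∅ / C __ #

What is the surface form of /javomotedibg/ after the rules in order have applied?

javomozezib

Rule 1 (nasal place assimilation): no segment meets the environment; /javomotedibg/ is unchanged.
Rule 2 (intervocalic voicing): /t/ is a voiceless obstruent between vowels /o/ and /e/, so it voices to [d]. /javomotedibg/ → javomodedibg.
Rule 3 (intervocalic spirantization): /d/ is a stop between vowels /o/ and /e/, so it spirantizes to the fricative [z]. /d/ is a stop between vowels /e/ and /i/, so it spirantizes to the fricative [z]. /javomodedibg/ → javomozezibg.
Rule 4 (final cluster simplification): /g/ is the second consonant of a word-final cluster /bg/, so it deletes. /javomozezibg/ → javomozezib.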